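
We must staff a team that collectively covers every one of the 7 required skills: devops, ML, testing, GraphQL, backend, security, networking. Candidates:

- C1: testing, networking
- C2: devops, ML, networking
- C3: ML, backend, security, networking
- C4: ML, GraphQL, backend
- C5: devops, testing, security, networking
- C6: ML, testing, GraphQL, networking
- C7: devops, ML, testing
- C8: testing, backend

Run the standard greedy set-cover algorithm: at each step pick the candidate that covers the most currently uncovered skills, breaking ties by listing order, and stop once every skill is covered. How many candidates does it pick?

Pick 1: C3 covers 4 new skills (ML, backend, security, networking).
Pick 2: C5 covers 2 new skills (devops, testing).
Pick 3: C4 covers 1 new skills (GraphQL).
Greedy uses 3 candidates. (The true minimum is 2.)

3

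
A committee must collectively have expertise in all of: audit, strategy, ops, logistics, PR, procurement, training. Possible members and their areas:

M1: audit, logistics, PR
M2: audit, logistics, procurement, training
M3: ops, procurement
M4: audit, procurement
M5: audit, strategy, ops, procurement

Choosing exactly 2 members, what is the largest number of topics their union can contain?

Choosing M1, M5 covers {audit, strategy, ops, logistics, PR, procurement} — 6 topics.
No choice of 2 members does better; here training is left uncovered.

6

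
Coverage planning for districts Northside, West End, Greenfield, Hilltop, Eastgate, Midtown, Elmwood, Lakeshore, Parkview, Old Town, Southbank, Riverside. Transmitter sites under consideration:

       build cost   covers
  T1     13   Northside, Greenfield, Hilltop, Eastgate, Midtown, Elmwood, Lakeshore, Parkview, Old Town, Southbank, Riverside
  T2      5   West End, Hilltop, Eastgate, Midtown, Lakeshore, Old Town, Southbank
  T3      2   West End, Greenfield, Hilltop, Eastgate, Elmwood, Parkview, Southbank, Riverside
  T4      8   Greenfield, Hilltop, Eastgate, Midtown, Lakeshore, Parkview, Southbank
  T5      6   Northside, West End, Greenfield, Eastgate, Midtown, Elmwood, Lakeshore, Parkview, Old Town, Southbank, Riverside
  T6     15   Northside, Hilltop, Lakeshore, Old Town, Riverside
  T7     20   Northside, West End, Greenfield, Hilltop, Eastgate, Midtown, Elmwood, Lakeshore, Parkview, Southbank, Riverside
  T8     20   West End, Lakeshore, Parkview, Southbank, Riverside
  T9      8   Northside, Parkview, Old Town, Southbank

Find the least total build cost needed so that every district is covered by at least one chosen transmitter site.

T3, T5 cover every district at build cost 2 + 6 = 8.
Any cover uses at least 2 transmitter sites; among all covering selections none totals below 8.

8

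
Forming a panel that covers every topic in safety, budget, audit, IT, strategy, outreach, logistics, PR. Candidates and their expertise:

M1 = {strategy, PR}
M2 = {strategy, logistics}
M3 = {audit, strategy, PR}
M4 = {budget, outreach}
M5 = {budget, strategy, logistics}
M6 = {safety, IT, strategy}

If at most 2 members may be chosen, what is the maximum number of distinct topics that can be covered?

5

Choosing M3, M4 covers {budget, audit, strategy, outreach, PR} — 5 topics.
No choice of 2 members does better; here safety, IT, logistics are left uncovered.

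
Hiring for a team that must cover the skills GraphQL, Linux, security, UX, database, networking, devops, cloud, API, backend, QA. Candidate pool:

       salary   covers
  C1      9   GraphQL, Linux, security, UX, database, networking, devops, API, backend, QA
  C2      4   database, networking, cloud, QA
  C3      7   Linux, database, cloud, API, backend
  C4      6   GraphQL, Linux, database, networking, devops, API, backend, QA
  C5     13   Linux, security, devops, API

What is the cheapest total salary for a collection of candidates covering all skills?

13

C1, C2 cover every skill at salary 9 + 4 = 13.
Any cover uses at least 2 candidates; among all covering selections none totals below 13.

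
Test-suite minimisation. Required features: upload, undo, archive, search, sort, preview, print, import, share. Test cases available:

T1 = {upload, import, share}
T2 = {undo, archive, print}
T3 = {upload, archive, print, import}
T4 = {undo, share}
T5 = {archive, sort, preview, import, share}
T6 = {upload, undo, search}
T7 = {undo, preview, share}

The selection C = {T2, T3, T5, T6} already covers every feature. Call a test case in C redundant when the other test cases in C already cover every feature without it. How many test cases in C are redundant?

Drop T2: the rest still cover every feature — redundant.
Drop T3: the rest still cover every feature — redundant.
Drop T5: sort, preview, share uncovered — not redundant.
Drop T6: search uncovered — not redundant.
2 redundant: T2, T3.

2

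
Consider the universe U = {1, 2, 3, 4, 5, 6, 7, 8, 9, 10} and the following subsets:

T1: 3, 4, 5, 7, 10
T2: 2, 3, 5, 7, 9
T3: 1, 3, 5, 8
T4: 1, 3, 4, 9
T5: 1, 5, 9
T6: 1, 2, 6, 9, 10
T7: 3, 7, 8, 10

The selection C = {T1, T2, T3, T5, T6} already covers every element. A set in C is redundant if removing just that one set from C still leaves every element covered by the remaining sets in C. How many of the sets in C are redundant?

Drop T1: 4 uncovered — not redundant.
Drop T2: the rest still cover every element — redundant.
Drop T3: 8 uncovered — not redundant.
Drop T5: the rest still cover every element — redundant.
Drop T6: 6 uncovered — not redundant.
2 redundant: T2, T5.

2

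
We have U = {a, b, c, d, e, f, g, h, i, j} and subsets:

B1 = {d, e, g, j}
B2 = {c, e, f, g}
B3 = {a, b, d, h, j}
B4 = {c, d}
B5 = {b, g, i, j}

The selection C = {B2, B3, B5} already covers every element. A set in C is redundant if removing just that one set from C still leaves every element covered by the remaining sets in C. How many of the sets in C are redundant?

Drop B2: c, e, f uncovered — not redundant.
Drop B3: a, d, h uncovered — not redundant.
Drop B5: i uncovered — not redundant.
None of the sets in C is redundant.

0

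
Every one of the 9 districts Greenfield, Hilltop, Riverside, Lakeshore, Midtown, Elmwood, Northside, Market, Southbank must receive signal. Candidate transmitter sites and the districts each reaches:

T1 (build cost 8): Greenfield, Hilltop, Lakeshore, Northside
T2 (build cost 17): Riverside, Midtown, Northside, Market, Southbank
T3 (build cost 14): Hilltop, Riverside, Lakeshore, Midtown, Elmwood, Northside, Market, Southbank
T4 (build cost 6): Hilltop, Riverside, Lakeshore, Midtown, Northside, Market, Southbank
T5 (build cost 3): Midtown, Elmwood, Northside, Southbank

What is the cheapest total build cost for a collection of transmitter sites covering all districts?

T1, T4, T5 cover every district at build cost 8 + 6 + 3 = 17.
Any cover uses at least 2 transmitter sites; among all covering selections none totals below 17.

17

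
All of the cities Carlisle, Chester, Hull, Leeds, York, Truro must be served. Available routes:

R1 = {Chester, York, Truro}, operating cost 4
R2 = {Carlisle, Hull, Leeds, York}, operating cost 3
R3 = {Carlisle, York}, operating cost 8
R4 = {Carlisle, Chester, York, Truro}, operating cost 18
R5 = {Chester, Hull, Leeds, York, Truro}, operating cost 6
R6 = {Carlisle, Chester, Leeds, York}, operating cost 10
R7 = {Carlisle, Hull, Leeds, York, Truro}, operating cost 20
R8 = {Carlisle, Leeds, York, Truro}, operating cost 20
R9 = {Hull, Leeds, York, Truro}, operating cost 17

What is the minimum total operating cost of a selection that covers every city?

7

R1, R2 cover every city at operating cost 4 + 3 = 7.
Any cover uses at least 2 routes; among all covering selections none totals below 7.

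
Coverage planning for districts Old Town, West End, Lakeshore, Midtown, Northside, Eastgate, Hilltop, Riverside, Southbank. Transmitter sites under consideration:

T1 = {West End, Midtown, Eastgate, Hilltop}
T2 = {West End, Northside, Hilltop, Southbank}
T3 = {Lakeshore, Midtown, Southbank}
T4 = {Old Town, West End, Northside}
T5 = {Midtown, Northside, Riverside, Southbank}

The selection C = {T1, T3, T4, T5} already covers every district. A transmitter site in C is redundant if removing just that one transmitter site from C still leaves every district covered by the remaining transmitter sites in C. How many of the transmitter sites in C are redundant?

0

Drop T1: Eastgate, Hilltop uncovered — not redundant.
Drop T3: Lakeshore uncovered — not redundant.
Drop T4: Old Town uncovered — not redundant.
Drop T5: Riverside uncovered — not redundant.
None of the transmitter sites in C is redundant.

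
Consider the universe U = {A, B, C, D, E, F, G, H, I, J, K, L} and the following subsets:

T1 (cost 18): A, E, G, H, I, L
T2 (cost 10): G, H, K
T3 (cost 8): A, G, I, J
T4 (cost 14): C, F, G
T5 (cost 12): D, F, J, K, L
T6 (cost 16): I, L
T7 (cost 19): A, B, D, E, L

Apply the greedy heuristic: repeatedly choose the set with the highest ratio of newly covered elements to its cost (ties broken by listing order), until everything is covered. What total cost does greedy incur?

Pick 1: T3 adds 4 new (A, G, I, J) at cost 8 (ratio 4/8).
Pick 2: T5 adds 4 new (D, F, K, L) at cost 12 (ratio 4/12).
Pick 3: T1 adds 2 new (E, H) at cost 18 (ratio 2/18).
Pick 4: T4 adds 1 new (C) at cost 14 (ratio 1/14).
Pick 5: T7 adds 1 new (B) at cost 19 (ratio 1/19).
Greedy total cost: 8 + 12 + 18 + 14 + 19 = 71. (The true optimum is 51, so greedy overshoots here.)

71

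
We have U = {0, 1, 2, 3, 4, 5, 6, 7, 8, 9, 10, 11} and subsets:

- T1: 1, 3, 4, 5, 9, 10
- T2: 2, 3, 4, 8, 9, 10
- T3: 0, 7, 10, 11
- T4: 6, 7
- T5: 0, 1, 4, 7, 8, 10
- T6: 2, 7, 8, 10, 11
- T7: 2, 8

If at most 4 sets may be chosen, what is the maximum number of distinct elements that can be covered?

12

Choosing T1, T2, T3, T4 covers {0, 1, 2, 3, 4, 5, 6, 7, 8, 9, 10, 11} — 12 elements.
That is all 12 elements.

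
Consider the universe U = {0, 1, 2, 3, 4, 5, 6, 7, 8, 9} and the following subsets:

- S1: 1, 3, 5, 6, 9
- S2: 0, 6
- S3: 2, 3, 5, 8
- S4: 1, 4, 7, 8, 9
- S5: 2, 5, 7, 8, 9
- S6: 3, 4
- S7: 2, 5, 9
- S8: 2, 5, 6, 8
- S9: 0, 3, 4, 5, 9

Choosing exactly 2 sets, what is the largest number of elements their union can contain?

Choosing S1, S4 covers {1, 3, 4, 5, 6, 7, 8, 9} — 8 elements.
No choice of 2 sets does better; here 0, 2 are left uncovered.

8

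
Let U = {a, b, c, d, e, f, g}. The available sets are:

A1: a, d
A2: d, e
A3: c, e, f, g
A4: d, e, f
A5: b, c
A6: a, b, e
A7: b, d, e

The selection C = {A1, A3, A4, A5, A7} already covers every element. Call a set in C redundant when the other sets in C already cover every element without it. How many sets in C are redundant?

Drop A1: a uncovered — not redundant.
Drop A3: g uncovered — not redundant.
Drop A4: the rest still cover every element — redundant.
Drop A5: the rest still cover every element — redundant.
Drop A7: the rest still cover every element — redundant.
3 redundant: A4, A5, A7.

3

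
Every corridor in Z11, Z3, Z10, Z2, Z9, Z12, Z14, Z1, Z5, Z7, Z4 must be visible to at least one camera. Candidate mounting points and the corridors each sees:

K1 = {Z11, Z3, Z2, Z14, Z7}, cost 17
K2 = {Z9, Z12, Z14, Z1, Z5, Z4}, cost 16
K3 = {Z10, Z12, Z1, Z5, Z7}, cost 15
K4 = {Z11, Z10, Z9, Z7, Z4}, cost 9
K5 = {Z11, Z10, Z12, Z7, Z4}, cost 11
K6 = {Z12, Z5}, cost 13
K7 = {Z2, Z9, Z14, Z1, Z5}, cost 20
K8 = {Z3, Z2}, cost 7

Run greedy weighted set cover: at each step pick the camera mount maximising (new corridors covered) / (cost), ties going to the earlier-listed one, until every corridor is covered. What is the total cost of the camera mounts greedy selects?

Pick 1: K4 adds 5 new (Z11, Z10, Z9, Z7, Z4) at cost 9 (ratio 5/9).
Pick 2: K8 adds 2 new (Z3, Z2) at cost 7 (ratio 2/7).
Pick 3: K2 adds 4 new (Z12, Z14, Z1, Z5) at cost 16 (ratio 4/16).
Greedy total cost: 9 + 7 + 16 = 32.

32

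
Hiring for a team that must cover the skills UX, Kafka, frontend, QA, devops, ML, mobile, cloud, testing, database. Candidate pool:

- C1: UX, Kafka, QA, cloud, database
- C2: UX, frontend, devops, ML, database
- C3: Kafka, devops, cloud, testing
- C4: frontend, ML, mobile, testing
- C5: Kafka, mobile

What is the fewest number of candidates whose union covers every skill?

C1, C2, C4 together cover {UX, Kafka, frontend, QA, devops, ML, mobile, cloud, testing, database} — every skill.
No 2 of the 5 candidates cover everything (all 10 pairs fall short), so 3 is minimum.

3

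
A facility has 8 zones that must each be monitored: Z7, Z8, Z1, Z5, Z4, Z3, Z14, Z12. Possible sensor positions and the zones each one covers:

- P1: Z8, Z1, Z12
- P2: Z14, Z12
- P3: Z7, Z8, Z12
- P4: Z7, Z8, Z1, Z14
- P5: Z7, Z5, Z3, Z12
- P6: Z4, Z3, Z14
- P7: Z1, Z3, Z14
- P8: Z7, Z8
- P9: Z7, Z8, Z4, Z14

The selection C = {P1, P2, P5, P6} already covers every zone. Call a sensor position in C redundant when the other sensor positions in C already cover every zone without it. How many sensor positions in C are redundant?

Drop P1: Z8, Z1 uncovered — not redundant.
Drop P2: the rest still cover every zone — redundant.
Drop P5: Z7, Z5 uncovered — not redundant.
Drop P6: Z4 uncovered — not redundant.
1 redundant: P2.

1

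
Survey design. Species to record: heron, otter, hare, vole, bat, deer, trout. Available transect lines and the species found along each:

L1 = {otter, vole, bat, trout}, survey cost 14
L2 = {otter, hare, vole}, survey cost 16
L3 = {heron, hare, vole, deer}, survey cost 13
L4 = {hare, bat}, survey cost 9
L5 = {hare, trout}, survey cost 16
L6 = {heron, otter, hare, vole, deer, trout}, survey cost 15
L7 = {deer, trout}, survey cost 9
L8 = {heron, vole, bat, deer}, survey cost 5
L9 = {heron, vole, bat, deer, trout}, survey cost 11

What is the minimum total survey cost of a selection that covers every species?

L6, L8 cover every species at survey cost 15 + 5 = 20.
Any cover uses at least 2 transects; among all covering selections none totals below 20.

20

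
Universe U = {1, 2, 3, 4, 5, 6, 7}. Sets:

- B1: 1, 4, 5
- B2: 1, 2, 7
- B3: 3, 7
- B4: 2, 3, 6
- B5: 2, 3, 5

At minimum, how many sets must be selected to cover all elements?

3

B1, B2, B4 together cover {1, 2, 3, 4, 5, 6, 7} — every element.
No 2 of the 5 sets cover everything (all 10 pairs fall short), so 3 is minimum.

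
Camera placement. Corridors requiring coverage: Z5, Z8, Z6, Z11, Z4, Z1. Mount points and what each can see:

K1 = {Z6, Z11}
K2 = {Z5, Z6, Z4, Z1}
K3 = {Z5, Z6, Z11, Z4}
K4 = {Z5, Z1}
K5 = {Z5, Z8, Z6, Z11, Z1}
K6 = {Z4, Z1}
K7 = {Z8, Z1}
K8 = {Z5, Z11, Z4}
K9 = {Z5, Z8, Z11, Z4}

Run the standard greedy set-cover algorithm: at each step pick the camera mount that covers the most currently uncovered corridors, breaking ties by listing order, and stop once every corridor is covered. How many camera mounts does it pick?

2

Pick 1: K5 covers 5 new corridors (Z5, Z8, Z6, Z11, Z1).
Pick 2: K2 covers 1 new corridors (Z4).
Greedy uses 2 camera mounts.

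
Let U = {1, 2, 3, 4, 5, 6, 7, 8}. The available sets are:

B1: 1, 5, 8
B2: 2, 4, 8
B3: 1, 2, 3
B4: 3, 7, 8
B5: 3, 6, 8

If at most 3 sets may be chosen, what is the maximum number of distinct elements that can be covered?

7

Choosing B1, B2, B4 covers {1, 2, 3, 4, 5, 7, 8} — 7 elements.
No choice of 3 sets does better; here 6 is left uncovered.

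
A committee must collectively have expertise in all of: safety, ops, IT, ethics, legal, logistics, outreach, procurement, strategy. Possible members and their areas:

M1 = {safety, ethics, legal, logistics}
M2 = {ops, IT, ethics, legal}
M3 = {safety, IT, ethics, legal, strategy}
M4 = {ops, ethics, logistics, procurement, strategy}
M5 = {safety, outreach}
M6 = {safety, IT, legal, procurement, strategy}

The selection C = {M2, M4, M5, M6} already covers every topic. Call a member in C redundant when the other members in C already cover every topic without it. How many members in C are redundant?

2

Drop M2: the rest still cover every topic — redundant.
Drop M4: logistics uncovered — not redundant.
Drop M5: outreach uncovered — not redundant.
Drop M6: the rest still cover every topic — redundant.
2 redundant: M2, M6.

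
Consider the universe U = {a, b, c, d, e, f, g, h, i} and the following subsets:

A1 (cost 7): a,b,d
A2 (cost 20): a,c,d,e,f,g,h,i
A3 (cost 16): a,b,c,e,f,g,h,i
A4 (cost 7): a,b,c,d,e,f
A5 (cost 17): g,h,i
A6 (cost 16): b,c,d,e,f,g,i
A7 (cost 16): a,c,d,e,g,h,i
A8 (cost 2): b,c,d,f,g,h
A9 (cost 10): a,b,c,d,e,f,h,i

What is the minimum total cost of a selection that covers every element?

12

A8, A9 cover every element at cost 2 + 10 = 12.
Any cover uses at least 2 sets; among all covering selections none totals below 12.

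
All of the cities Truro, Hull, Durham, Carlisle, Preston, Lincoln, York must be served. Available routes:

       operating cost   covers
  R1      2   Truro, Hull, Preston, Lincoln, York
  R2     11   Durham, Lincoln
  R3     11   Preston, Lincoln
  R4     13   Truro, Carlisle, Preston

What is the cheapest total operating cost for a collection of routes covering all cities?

R1, R2, R4 cover every city at operating cost 2 + 11 + 13 = 26.
Any cover uses at least 3 routes; among all covering selections none totals below 26.

26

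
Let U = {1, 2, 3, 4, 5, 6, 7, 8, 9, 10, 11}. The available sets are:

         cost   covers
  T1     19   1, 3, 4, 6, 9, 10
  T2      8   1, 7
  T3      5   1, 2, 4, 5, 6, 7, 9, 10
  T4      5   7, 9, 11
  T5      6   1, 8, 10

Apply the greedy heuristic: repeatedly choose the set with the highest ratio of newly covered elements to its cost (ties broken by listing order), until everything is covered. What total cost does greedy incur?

35

Pick 1: T3 adds 8 new (1, 2, 4, 5, 6, 7, 9, 10) at cost 5 (ratio 8/5).
Pick 2: T4 adds 1 new (11) at cost 5 (ratio 1/5).
Pick 3: T5 adds 1 new (8) at cost 6 (ratio 1/6).
Pick 4: T1 adds 1 new (3) at cost 19 (ratio 1/19).
Greedy total cost: 5 + 5 + 6 + 19 = 35.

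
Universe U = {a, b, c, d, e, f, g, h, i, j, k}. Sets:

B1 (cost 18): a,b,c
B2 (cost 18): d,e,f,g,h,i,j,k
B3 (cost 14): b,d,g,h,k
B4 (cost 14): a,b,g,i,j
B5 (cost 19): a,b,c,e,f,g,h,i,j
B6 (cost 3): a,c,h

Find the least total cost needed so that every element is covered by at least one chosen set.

33

B3, B5 cover every element at cost 14 + 19 = 33.
Any cover uses at least 2 sets; among all covering selections none totals below 33.
Greedy by coverage-per-cost would pick B6, B2, B3 for 35 — worse than the optimum 33.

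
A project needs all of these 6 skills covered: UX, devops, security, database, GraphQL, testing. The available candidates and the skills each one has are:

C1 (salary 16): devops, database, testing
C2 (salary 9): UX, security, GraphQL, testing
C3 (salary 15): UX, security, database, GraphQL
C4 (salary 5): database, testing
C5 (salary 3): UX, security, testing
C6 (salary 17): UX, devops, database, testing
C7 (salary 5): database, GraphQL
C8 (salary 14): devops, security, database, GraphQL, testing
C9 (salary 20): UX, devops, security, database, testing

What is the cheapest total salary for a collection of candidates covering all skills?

C5, C8 cover every skill at salary 3 + 14 = 17.
Any cover uses at least 2 candidates; among all covering selections none totals below 17.
Greedy by coverage-per-salary would pick C5, C7, C8 for 22 — worse than the optimum 17.

17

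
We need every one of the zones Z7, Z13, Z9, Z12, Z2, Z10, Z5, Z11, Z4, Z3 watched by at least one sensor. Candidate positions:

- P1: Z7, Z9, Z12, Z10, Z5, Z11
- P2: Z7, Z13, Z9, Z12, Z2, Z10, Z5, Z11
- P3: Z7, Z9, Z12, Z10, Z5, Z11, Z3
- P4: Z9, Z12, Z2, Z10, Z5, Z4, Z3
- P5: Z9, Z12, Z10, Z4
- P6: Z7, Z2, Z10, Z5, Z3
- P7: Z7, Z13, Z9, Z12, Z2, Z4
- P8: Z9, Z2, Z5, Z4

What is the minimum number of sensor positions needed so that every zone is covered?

P2, P4 together cover {Z7, Z13, Z9, Z12, Z2, Z10, Z5, Z11, Z4, Z3} — every zone.
No single sensor position contains all 10 zones, so 2 is optimal.

2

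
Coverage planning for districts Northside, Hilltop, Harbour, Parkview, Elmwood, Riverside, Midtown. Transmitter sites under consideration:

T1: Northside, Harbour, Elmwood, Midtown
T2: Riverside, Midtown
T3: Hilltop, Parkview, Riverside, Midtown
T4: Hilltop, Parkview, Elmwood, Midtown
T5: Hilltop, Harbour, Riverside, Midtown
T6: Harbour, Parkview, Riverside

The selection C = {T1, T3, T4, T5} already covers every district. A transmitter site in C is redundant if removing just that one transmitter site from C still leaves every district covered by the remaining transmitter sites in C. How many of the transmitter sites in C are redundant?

3

Drop T1: Northside uncovered — not redundant.
Drop T3: the rest still cover every district — redundant.
Drop T4: the rest still cover every district — redundant.
Drop T5: the rest still cover every district — redundant.
3 redundant: T3, T4, T5.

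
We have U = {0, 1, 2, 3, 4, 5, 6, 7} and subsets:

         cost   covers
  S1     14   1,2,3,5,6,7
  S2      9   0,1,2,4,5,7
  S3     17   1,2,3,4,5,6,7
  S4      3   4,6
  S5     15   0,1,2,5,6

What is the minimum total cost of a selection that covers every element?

S1, S2 cover every element at cost 14 + 9 = 23.
Any cover uses at least 2 sets; among all covering selections none totals below 23.
Greedy by coverage-per-cost would pick S2, S4, S1 for 26 — worse than the optimum 23.

23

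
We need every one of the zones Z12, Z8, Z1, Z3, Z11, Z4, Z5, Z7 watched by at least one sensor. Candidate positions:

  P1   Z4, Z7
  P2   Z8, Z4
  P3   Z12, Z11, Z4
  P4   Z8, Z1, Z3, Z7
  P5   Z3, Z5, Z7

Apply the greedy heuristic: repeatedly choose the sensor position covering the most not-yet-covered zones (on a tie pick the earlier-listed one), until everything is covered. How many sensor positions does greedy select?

3

Pick 1: P4 covers 4 new zones (Z8, Z1, Z3, Z7).
Pick 2: P3 covers 3 new zones (Z12, Z11, Z4).
Pick 3: P5 covers 1 new zones (Z5).
Greedy uses 3 sensor positions.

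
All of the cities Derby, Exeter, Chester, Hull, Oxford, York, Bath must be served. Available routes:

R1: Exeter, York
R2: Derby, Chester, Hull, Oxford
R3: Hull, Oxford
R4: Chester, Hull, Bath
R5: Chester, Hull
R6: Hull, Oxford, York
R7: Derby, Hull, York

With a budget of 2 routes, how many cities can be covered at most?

Choosing R1, R2 covers {Derby, Exeter, Chester, Hull, Oxford, York} — 6 cities.
No choice of 2 routes does better; here Bath is left uncovered.

6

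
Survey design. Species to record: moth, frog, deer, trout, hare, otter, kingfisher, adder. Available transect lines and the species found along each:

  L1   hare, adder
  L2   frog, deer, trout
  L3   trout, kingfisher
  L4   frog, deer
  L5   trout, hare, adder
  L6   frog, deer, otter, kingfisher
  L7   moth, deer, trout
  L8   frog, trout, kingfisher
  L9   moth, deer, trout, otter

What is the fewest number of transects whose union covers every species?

3

L1, L6, L7 together cover {moth, frog, deer, trout, hare, otter, kingfisher, adder} — every species.
No 2 of the 9 transects cover everything (all 36 pairs fall short), so 3 is minimum.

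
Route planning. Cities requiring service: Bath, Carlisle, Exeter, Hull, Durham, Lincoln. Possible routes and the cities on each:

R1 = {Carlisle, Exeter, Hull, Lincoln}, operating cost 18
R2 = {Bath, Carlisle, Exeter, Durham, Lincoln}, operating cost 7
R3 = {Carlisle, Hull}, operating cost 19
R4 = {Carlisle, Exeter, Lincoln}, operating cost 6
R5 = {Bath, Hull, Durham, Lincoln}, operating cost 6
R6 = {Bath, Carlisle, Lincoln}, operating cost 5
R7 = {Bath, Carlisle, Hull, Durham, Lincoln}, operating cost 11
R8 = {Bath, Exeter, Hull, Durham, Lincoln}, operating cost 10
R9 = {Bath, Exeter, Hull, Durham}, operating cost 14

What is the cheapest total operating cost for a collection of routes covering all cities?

12

R4, R5 cover every city at operating cost 6 + 6 = 12.
Any cover uses at least 2 routes; among all covering selections none totals below 12.
Greedy by coverage-per-operating cost would pick R2, R5 for 13 — worse than the optimum 12.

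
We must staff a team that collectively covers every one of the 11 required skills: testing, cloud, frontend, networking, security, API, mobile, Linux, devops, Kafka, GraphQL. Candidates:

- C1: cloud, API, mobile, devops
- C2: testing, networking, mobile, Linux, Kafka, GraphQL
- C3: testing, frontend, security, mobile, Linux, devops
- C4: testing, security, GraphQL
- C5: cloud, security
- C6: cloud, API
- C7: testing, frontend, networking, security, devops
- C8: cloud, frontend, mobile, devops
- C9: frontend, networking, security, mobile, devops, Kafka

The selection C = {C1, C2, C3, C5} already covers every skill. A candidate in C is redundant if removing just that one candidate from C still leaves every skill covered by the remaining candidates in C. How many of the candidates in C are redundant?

Drop C1: API uncovered — not redundant.
Drop C2: networking, Kafka, GraphQL uncovered — not redundant.
Drop C3: frontend uncovered — not redundant.
Drop C5: the rest still cover every skill — redundant.
1 redundant: C5.

1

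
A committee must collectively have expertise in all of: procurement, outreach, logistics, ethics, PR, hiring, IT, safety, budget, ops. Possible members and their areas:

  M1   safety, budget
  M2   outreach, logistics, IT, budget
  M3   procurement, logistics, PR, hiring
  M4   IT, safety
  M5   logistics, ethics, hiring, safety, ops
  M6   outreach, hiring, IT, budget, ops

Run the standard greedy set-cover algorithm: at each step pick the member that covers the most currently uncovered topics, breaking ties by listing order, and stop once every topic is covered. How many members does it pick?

Pick 1: M5 covers 5 new topics (logistics, ethics, hiring, safety, ops).
Pick 2: M2 covers 3 new topics (outreach, IT, budget).
Pick 3: M3 covers 2 new topics (procurement, PR).
Greedy uses 3 members.

3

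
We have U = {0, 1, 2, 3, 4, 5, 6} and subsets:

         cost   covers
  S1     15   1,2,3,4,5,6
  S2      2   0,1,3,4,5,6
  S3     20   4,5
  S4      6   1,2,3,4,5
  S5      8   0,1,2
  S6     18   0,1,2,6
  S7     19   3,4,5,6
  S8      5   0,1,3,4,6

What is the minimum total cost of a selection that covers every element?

S2, S4 cover every element at cost 2 + 6 = 8.
Any cover uses at least 2 sets; among all covering selections none totals below 8.

8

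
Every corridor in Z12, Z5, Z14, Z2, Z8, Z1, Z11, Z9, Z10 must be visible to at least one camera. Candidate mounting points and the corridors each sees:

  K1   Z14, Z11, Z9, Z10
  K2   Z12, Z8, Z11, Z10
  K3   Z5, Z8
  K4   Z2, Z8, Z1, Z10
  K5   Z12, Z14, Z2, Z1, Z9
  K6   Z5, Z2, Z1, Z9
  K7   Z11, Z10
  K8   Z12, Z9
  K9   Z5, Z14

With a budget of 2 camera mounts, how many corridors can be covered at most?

8

Choosing K2, K5 covers {Z12, Z14, Z2, Z8, Z1, Z11, Z9, Z10} — 8 corridors.
No choice of 2 camera mounts does better; here Z5 is left uncovered.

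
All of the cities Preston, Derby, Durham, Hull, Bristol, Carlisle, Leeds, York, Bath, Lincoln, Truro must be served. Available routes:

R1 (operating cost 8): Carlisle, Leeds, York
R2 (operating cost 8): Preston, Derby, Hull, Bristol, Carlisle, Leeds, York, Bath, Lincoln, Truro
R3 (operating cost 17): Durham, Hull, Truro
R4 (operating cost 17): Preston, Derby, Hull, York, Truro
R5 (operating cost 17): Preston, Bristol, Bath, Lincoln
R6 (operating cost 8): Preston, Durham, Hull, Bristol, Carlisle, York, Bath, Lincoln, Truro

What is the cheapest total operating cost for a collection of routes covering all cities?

R2, R6 cover every city at operating cost 8 + 8 = 16.
Any cover uses at least 2 routes; among all covering selections none totals below 16.

16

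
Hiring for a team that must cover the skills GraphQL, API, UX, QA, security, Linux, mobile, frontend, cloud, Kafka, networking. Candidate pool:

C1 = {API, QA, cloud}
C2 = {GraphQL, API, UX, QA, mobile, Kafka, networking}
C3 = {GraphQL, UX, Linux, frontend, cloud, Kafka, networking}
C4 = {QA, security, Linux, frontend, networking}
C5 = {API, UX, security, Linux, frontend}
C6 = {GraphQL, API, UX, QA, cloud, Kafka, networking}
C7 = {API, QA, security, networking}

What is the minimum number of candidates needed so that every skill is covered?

C1, C2, C4 together cover {GraphQL, API, UX, QA, security, Linux, mobile, frontend, cloud, Kafka, networking} — every skill.
No 2 of the 7 candidates cover everything (all 21 pairs fall short), so 3 is minimum.

3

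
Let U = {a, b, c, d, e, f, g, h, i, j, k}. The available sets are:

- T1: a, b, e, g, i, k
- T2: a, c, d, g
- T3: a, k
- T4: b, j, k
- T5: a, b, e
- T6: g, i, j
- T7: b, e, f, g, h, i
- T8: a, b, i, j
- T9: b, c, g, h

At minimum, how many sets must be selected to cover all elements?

T2, T4, T7 together cover {a, b, c, d, e, f, g, h, i, j, k} — every element.
No 2 of the 9 sets cover everything (all 36 pairs fall short), so 3 is minimum.
Greedy (largest uncovered first) would take T1, T2, T7, T4 — 4 sets — but 3 suffice.

3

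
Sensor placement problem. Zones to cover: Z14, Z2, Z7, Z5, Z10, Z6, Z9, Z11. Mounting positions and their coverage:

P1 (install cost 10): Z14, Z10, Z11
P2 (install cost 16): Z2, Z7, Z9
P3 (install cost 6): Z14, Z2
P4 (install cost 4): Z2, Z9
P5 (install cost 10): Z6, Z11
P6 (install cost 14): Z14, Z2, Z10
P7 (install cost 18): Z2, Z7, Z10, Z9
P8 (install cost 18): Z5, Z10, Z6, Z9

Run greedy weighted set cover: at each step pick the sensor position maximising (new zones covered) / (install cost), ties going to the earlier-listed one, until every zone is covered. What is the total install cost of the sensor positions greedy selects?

Pick 1: P4 adds 2 new (Z2, Z9) at install cost 4 (ratio 2/4).
Pick 2: P1 adds 3 new (Z14, Z10, Z11) at install cost 10 (ratio 3/10).
Pick 3: P8 adds 2 new (Z5, Z6) at install cost 18 (ratio 2/18).
Pick 4: P2 adds 1 new (Z7) at install cost 16 (ratio 1/16).
Greedy total install cost: 4 + 10 + 18 + 16 = 48. (The true optimum is 44, so greedy overshoots here.)

48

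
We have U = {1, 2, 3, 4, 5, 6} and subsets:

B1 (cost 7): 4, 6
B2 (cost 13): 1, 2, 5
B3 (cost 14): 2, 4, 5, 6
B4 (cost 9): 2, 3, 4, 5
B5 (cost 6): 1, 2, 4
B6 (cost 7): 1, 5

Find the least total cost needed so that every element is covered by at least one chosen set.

22

B1, B4, B5 cover every element at cost 7 + 9 + 6 = 22.
Any cover uses at least 3 sets; among all covering selections none totals below 22.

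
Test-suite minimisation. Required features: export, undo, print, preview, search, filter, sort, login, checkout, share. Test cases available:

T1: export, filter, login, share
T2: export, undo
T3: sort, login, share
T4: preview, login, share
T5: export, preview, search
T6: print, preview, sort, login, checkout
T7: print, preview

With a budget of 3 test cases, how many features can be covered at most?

9

Choosing T1, T2, T6 covers {export, undo, print, preview, filter, sort, login, checkout, share} — 9 features.
No choice of 3 test cases does better; here search is left uncovered.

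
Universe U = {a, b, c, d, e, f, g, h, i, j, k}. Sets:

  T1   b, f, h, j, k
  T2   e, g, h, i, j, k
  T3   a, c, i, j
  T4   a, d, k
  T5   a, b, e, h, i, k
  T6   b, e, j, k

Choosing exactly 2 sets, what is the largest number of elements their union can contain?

8

Choosing T1, T2 covers {b, e, f, g, h, i, j, k} — 8 elements.
No choice of 2 sets does better; here a, c, d are left uncovered.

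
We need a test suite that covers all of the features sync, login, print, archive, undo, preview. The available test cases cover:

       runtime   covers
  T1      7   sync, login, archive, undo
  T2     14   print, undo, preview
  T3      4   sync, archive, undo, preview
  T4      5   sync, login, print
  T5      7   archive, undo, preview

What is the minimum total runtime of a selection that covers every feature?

T3, T4 cover every feature at runtime 4 + 5 = 9.
Any cover uses at least 2 test cases; among all covering selections none totals below 9.

9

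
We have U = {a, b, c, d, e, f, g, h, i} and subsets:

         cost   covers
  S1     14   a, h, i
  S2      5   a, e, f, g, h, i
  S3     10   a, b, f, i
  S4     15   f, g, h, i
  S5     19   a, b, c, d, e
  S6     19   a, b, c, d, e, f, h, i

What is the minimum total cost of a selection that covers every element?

24

S2, S5 cover every element at cost 5 + 19 = 24.
Any cover uses at least 2 sets; among all covering selections none totals below 24.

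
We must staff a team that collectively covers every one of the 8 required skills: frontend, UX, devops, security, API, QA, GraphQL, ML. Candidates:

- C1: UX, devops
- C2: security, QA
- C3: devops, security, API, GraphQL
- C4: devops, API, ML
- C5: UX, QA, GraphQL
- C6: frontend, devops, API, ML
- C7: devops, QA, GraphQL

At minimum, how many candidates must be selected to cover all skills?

3

C2, C5, C6 together cover {frontend, UX, devops, security, API, QA, GraphQL, ML} — every skill.
No 2 of the 7 candidates cover everything (all 21 pairs fall short), so 3 is minimum.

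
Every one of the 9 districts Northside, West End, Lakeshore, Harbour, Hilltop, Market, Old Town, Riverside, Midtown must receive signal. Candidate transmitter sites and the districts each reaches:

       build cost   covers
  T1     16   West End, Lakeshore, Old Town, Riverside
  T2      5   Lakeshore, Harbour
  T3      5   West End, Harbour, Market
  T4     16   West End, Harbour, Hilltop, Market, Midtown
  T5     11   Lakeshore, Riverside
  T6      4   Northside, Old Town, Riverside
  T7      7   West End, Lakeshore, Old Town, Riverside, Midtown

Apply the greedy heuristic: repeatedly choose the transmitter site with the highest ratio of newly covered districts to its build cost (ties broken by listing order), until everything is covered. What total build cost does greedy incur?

Pick 1: T6 adds 3 new (Northside, Old Town, Riverside) at build cost 4 (ratio 3/4).
Pick 2: T3 adds 3 new (West End, Harbour, Market) at build cost 5 (ratio 3/5).
Pick 3: T7 adds 2 new (Lakeshore, Midtown) at build cost 7 (ratio 2/7).
Pick 4: T4 adds 1 new (Hilltop) at build cost 16 (ratio 1/16).
Greedy total build cost: 4 + 5 + 7 + 16 = 32. (The true optimum is 25, so greedy overshoots here.)

32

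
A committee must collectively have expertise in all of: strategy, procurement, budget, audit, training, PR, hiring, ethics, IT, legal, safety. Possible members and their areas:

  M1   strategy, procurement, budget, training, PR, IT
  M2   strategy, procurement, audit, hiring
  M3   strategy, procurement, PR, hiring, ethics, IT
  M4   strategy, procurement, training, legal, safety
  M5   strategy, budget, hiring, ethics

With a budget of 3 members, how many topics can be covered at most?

10

Choosing M1, M2, M4 covers {strategy, procurement, budget, audit, training, PR, hiring, IT, legal, safety} — 10 topics.
No choice of 3 members does better; here ethics is left uncovered.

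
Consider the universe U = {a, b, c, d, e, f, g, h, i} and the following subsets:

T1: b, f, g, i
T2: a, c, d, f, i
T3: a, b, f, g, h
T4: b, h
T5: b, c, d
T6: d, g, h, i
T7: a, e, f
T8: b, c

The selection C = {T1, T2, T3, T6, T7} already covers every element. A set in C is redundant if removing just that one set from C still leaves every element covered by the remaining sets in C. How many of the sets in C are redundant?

Drop T1: the rest still cover every element — redundant.
Drop T2: c uncovered — not redundant.
Drop T3: the rest still cover every element — redundant.
Drop T6: the rest still cover every element — redundant.
Drop T7: e uncovered — not redundant.
3 redundant: T1, T3, T6.

3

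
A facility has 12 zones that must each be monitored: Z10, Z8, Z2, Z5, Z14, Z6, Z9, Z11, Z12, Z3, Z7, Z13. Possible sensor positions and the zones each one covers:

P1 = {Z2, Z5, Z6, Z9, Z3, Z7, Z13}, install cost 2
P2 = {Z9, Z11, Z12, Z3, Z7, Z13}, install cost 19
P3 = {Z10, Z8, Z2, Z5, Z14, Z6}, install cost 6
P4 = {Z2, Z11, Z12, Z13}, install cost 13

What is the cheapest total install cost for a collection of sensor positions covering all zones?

21

P1, P3, P4 cover every zone at install cost 2 + 6 + 13 = 21.
Any cover uses at least 2 sensor positions; among all covering selections none totals below 21.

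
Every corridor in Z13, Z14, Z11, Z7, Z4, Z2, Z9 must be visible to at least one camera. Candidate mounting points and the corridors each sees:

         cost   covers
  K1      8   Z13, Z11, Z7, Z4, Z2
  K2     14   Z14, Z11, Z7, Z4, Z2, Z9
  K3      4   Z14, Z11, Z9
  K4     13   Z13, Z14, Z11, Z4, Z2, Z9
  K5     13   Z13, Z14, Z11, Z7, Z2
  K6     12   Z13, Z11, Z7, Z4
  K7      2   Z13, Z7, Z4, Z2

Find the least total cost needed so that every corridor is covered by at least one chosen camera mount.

K3, K7 cover every corridor at cost 4 + 2 = 6.
Any cover uses at least 2 camera mounts; among all covering selections none totals below 6.

6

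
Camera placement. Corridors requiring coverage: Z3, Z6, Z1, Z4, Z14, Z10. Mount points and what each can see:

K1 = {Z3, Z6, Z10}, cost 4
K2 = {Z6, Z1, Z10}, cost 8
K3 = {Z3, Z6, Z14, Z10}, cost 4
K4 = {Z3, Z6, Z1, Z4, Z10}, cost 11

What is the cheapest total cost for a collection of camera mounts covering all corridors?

K3, K4 cover every corridor at cost 4 + 11 = 15.
Any cover uses at least 2 camera mounts; among all covering selections none totals below 15.

15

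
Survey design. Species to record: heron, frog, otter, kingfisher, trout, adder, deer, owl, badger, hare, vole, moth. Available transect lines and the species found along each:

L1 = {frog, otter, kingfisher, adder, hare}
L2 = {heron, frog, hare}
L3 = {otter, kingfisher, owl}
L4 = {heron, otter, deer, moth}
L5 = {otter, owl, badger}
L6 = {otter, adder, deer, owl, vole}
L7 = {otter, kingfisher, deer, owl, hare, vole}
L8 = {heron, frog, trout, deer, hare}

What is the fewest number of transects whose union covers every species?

L1, L4, L5, L6, L8 together cover {heron, frog, otter, kingfisher, trout, adder, deer, owl, badger, hare, vole, moth} — every species.
No 4 of the 8 transects cover everything (all 70 size-4 selections fall short), so 5 is minimum.

5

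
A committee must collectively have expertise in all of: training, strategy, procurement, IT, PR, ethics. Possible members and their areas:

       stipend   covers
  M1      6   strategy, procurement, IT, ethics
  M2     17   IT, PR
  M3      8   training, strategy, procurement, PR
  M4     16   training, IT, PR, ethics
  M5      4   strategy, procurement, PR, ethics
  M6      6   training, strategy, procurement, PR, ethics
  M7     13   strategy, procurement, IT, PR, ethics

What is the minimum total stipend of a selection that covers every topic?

12

M1, M6 cover every topic at stipend 6 + 6 = 12.
Any cover uses at least 2 members; among all covering selections none totals below 12.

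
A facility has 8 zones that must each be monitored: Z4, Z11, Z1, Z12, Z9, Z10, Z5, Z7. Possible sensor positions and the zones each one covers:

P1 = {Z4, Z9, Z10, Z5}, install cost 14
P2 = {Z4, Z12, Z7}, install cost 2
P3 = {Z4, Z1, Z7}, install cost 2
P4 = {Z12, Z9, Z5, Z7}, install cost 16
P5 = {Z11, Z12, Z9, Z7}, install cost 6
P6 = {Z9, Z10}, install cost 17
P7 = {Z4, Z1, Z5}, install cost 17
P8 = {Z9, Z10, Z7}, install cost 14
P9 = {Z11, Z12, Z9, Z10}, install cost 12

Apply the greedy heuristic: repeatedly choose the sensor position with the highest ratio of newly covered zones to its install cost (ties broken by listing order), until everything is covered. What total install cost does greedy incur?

Pick 1: P2 adds 3 new (Z4, Z12, Z7) at install cost 2 (ratio 3/2).
Pick 2: P3 adds 1 new (Z1) at install cost 2 (ratio 1/2).
Pick 3: P5 adds 2 new (Z11, Z9) at install cost 6 (ratio 2/6).
Pick 4: P1 adds 2 new (Z10, Z5) at install cost 14 (ratio 2/14).
Greedy total install cost: 2 + 2 + 6 + 14 = 24. (The true optimum is 22, so greedy overshoots here.)

24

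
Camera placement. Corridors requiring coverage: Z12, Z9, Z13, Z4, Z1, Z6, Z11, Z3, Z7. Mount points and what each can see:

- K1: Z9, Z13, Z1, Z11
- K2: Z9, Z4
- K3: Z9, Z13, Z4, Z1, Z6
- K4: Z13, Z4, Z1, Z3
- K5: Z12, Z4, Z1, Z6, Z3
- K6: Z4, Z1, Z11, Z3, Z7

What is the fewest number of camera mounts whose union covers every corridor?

K1, K5, K6 together cover {Z12, Z9, Z13, Z4, Z1, Z6, Z11, Z3, Z7} — every corridor.
No 2 of the 6 camera mounts cover everything (all 15 pairs fall short), so 3 is minimum.

3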